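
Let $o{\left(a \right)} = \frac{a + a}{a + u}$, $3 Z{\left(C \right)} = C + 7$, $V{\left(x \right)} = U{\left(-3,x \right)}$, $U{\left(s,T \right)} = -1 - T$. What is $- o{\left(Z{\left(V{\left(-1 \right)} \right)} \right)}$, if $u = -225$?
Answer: $\frac{7}{334} \approx 0.020958$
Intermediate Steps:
$V{\left(x \right)} = -1 - x$
$Z{\left(C \right)} = \frac{7}{3} + \frac{C}{3}$ ($Z{\left(C \right)} = \frac{C + 7}{3} = \frac{7 + C}{3} = \frac{7}{3} + \frac{C}{3}$)
$o{\left(a \right)} = \frac{2 a}{-225 + a}$ ($o{\left(a \right)} = \frac{a + a}{a - 225} = \frac{2 a}{-225 + a}$)
$- o{\left(Z{\left(V{\left(-1 \right)} \right)} \right)} = - \frac{2 \left(\frac{7}{3} + \frac{-1 - -1}{3}\right)}{-225 + \left(\frac{7}{3} + \frac{-1 - -1}{3}\right)} = - \frac{2 \left(\frac{7}{3} + \frac{-1 + 1}{3}\right)}{-225 + \left(\frac{7}{3} + \frac{-1 + 1}{3}\right)} = - \frac{2 \left(\frac{7}{3} + \frac{1}{3} \cdot 0\right)}{-225 + \left(\frac{7}{3} + \frac{1}{3} \cdot 0\right)} = - \frac{2 \left(\frac{7}{3} + 0\right)}{-225 + \left(\frac{7}{3} + 0\right)} = - \frac{2 \cdot 7}{3 \left(-225 + \frac{7}{3}\right)} = - \frac{2 \cdot 7}{3 \left(- \frac{668}{3}\right)} = - \frac{2 \cdot 7 \left(-3\right)}{3 \cdot 668} = \left(-1\right) \left(- \frac{7}{334}\right) = \frac{7}{334}$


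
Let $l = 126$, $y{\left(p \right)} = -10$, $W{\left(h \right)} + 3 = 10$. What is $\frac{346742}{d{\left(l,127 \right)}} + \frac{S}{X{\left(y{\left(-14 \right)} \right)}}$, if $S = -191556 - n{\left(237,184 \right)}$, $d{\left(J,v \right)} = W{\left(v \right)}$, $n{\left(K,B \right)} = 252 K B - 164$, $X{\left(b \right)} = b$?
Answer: $\frac{40865838}{35} \approx 1.1676 \cdot 10^{6}$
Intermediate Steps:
$W{\left(h \right)} = 7$ ($W{\left(h \right)} = -3 + 10 = 7$)
$n{\left(K,B \right)} = -164 + 252 B K$ ($n{\left(K,B \right)} = 252 B K - 164 = -164 + 252 B K$)
$d{\left(J,v \right)} = 7$
$S = -11180608$ ($S = -191556 - \left(-164 + 252 \cdot 184 \cdot 237\right) = -191556 - \left(-164 + 10989216\right) = -191556 - 10989052 = -11180608$)
$\frac{346742}{d{\left(l,127 \right)}} + \frac{S}{X{\left(y{\left(-14 \right)} \right)}} = \frac{346742}{7} - \frac{11180608}{-10} = 346742 \cdot \frac{1}{7} - - \frac{5590304}{5} = \frac{346742}{7} + \frac{5590304}{5} = \frac{40865838}{35}$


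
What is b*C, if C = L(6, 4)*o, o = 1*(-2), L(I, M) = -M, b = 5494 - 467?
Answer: 40216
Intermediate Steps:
b = 5027
o = -2
C = 8 (C = -1*4*(-2) = -4*(-2) = 8)
b*C = 5027*8 = 40216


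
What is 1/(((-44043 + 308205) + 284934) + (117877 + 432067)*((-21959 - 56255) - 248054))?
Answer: -1/179428579896 ≈ -5.5733e-12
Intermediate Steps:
1/(((-44043 + 308205) + 284934) + (117877 + 432067)*((-21959 - 56255) - 248054)) = 1/((264162 + 284934) + 549944*(-78214 - 248054)) = 1/(549096 + 549944*(-326268)) = 1/(549096 - 179429128992) = 1/(-179428579896) = -1/179428579896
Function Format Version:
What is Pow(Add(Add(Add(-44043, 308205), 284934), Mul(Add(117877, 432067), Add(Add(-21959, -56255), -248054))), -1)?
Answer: Rational(-1, 179428579896) ≈ -5.5733e-12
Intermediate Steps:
Pow(Add(Add(Add(-44043, 308205), 284934), Mul(Add(117877, 432067), Add(Add(-21959, -56255), -248054))), -1) = Pow(Add(Add(264162, 284934), Mul(549944, Add(-78214, -248054))), -1) = Pow(Add(549096, Mul(549944, -326268)), -1) = Pow(Add(549096, -179429128992), -1) = Pow(-179428579896, -1) = Rational(-1, 179428579896)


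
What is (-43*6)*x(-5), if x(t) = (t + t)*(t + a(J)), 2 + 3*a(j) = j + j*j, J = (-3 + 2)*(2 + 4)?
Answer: 11180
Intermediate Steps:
J = -6 (J = -1*6 = -6)
a(j) = -⅔ + j/3 + j²/3 (a(j) = -⅔ + (j + j*j)/3 = -⅔ + (j + j²)/3 = -⅔ + (j/3 + j²/3) = -⅔ + j/3 + j²/3)
x(t) = 2*t*(28/3 + t) (x(t) = (t + t)*(t + (-⅔ + (⅓)*(-6) + (⅓)*(-6)²)) = (2*t)*(t + (-⅔ - 2 + (⅓)*36)) = (2*t)*(t + (-⅔ - 2 + 12)) = (2*t)*(t + 28/3) = (2*t)*(28/3 + t) = 2*t*(28/3 + t))
(-43*6)*x(-5) = (-43*6)*((⅔)*(-5)*(28 + 3*(-5))) = -172*(-5)*(28 - 15) = -172*(-5)*13 = -258*(-130/3) = 11180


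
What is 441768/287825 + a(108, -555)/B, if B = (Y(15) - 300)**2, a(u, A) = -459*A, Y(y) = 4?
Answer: 3027781749/681569600 ≈ 4.4424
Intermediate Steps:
B = 87616 (B = (4 - 300)**2 = (-296)**2 = 87616)
441768/287825 + a(108, -555)/B = 441768/287825 - 459*(-555)/87616 = 441768*(1/287825) + 254745*(1/87616) = 441768/287825 + 6885/2368 = 3027781749/681569600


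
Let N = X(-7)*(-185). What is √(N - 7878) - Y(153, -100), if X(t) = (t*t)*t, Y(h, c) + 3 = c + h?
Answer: -50 + √55577 ≈ 185.75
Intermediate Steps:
Y(h, c) = -3 + c + h (Y(h, c) = -3 + (c + h) = -3 + c + h)
X(t) = t³ (X(t) = t²*t = t³)
N = 63455 (N = (-7)³*(-185) = -343*(-185) = 63455)
√(N - 7878) - Y(153, -100) = √(63455 - 7878) - (-3 - 100 + 153) = √55577 - 1*50 = √55577 - 50 = -50 + √55577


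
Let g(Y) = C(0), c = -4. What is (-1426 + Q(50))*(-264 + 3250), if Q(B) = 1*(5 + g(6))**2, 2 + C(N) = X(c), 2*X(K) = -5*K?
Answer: -3753402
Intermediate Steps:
X(K) = -5*K/2 (X(K) = (-5*K)/2 = -5*K/2)
C(N) = 8 (C(N) = -2 - 5/2*(-4) = -2 + 10 = 8)
g(Y) = 8
Q(B) = 169 (Q(B) = 1*(5 + 8)**2 = 1*13**2 = 1*169 = 169)
(-1426 + Q(50))*(-264 + 3250) = (-1426 + 169)*(-264 + 3250) = -1257*2986 = -3753402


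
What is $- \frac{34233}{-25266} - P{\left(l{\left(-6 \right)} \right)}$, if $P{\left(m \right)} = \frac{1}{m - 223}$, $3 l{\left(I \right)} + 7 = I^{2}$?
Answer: $\frac{3664153}{2695040} \approx 1.3596$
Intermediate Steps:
$l{\left(I \right)} = - \frac{7}{3} + \frac{I^{2}}{3}$
$P{\left(m \right)} = \frac{1}{-223 + m}$
$- \frac{34233}{-25266} - P{\left(l{\left(-6 \right)} \right)} = - \frac{34233}{-25266} - \frac{1}{-223 - \left(\frac{7}{3} - \frac{\left(-6\right)^{2}}{3}\right)} = \left(-34233\right) \left(- \frac{1}{25266}\right) - \frac{1}{-223 + \left(- \frac{7}{3} + \frac{1}{3} \cdot 36\right)} = \frac{11411}{8422} - \frac{1}{-223 + \left(- \frac{7}{3} + 12\right)} = \frac{11411}{8422} - \frac{1}{-223 + \frac{29}{3}} = \frac{11411}{8422} - \frac{1}{- \frac{640}{3}} = \frac{11411}{8422} - - \frac{3}{640} = \frac{11411}{8422} + \frac{3}{640} = \frac{3664153}{2695040}$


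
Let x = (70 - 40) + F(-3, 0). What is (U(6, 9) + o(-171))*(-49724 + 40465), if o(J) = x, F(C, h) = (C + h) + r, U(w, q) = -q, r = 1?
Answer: -175921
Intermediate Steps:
F(C, h) = 1 + C + h (F(C, h) = (C + h) + 1 = 1 + C + h)
x = 28 (x = (70 - 40) + (1 - 3 + 0) = 30 - 2 = 28)
o(J) = 28
(U(6, 9) + o(-171))*(-49724 + 40465) = (-1*9 + 28)*(-49724 + 40465) = (-9 + 28)*(-9259) = 19*(-9259) = -175921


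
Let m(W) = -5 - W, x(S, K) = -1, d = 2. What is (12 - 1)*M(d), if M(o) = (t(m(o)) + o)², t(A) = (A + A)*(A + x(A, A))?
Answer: 142956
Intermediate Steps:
t(A) = 2*A*(-1 + A) (t(A) = (A + A)*(A - 1) = (2*A)*(-1 + A) = 2*A*(-1 + A))
M(o) = (o + 2*(-6 - o)*(-5 - o))² (M(o) = (2*(-5 - o)*(-1 + (-5 - o)) + o)² = (2*(-5 - o)*(-6 - o) + o)² = (2*(-6 - o)*(-5 - o) + o)² = (o + 2*(-6 - o)*(-5 - o))²)
(12 - 1)*M(d) = (12 - 1)*(2 + 2*(5 + 2)*(6 + 2))² = 11*(2 + 2*7*8)² = 11*(2 + 112)² = 11*114² = 11*12996 = 142956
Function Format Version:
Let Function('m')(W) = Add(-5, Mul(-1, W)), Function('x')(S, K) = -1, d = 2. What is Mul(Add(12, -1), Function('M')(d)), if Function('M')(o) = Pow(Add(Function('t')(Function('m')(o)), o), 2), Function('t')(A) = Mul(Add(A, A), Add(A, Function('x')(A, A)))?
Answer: 142956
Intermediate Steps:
Function('t')(A) = Mul(2, A, Add(-1, A)) (Function('t')(A) = Mul(Add(A, A), Add(A, -1)) = Mul(Mul(2, A), Add(-1, A)) = Mul(2, A, Add(-1, A)))
Function('M')(o) = Pow(Add(o, Mul(2, Add(-6, Mul(-1, o)), Add(-5, Mul(-1, o)))), 2) (Function('M')(o) = Pow(Add(Mul(2, Add(-5, Mul(-1, o)), Add(-1, Add(-5, Mul(-1, o)))), o), 2) = Pow(Add(Mul(2, Add(-5, Mul(-1, o)), Add(-6, Mul(-1, o))), o), 2) = Pow(Add(Mul(2, Add(-6, Mul(-1, o)), Add(-5, Mul(-1, o))), o), 2) = Pow(Add(o, Mul(2, Add(-6, Mul(-1, o)), Add(-5, Mul(-1, o)))), 2))
Mul(Add(12, -1), Function('M')(d)) = Mul(Add(12, -1), Pow(Add(2, Mul(2, Add(5, 2), Add(6, 2))), 2)) = Mul(11, Pow(Add(2, Mul(2, 7, 8)), 2)) = Mul(11, Pow(Add(2, 112), 2)) = Mul(11, Pow(114, 2)) = Mul(11, 12996) = 142956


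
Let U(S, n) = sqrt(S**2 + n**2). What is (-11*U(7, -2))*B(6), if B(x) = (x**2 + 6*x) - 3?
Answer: -759*sqrt(53) ≈ -5525.6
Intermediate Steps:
B(x) = -3 + x**2 + 6*x
(-11*U(7, -2))*B(6) = (-11*sqrt(7**2 + (-2)**2))*(-3 + 6**2 + 6*6) = (-11*sqrt(49 + 4))*(-3 + 36 + 36) = -11*sqrt(53)*69 = -759*sqrt(53)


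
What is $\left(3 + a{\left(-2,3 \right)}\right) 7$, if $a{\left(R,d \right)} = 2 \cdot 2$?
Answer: $49$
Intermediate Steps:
$a{\left(R,d \right)} = 4$
$\left(3 + a{\left(-2,3 \right)}\right) 7 = \left(3 + 4\right) 7 = 7 \cdot 7 = 49$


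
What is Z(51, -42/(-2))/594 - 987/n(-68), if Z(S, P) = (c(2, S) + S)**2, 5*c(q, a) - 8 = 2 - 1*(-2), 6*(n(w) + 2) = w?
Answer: 520249/6600 ≈ 78.826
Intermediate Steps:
n(w) = -2 + w/6
c(q, a) = 12/5 (c(q, a) = 8/5 + (2 - 1*(-2))/5 = 8/5 + (2 + 2)/5 = 8/5 + (1/5)*4 = 8/5 + 4/5 = 12/5)
Z(S, P) = (12/5 + S)**2
Z(51, -42/(-2))/594 - 987/n(-68) = ((12 + 5*51)**2/25)/594 - 987/(-2 + (1/6)*(-68)) = ((12 + 255)**2/25)*(1/594) - 987/(-2 - 34/3) = ((1/25)*267**2)*(1/594) - 987/(-40/3) = ((1/25)*71289)*(1/594) - 987*(-3/40) = (71289/25)*(1/594) + 2961/40 = 7921/1650 + 2961/40 = 520249/6600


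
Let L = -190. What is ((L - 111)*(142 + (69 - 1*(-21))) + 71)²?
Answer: 4866597121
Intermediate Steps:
((L - 111)*(142 + (69 - 1*(-21))) + 71)² = ((-190 - 111)*(142 + (69 - 1*(-21))) + 71)² = (-301*(142 + (69 + 21)) + 71)² = (-301*(142 + 90) + 71)² = (-301*232 + 71)² = (-69832 + 71)² = (-69761)² = 4866597121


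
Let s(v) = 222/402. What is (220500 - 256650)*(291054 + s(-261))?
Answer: -704948678250/67 ≈ -1.0522e+10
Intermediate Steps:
s(v) = 37/67 (s(v) = 222*(1/402) = 37/67)
(220500 - 256650)*(291054 + s(-261)) = (220500 - 256650)*(291054 + 37/67) = -36150*19500655/67 = -704948678250/67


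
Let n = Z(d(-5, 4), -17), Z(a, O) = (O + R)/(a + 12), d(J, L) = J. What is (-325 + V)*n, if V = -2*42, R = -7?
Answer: 9816/7 ≈ 1402.3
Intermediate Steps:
Z(a, O) = (-7 + O)/(12 + a) (Z(a, O) = (O - 7)/(a + 12) = (-7 + O)/(12 + a))
n = -24/7 (n = (-7 - 17)/(12 - 5) = -24/7 ≈ -3.4286)
V = -84
(-325 + V)*n = (-325 - 84)*(-24/7) = -409*(-24/7) = 9816/7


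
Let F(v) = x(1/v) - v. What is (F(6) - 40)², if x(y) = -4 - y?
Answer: 90601/36 ≈ 2516.7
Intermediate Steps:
F(v) = -4 - v - 1/v (F(v) = (-4 - 1/v) - v = -4 - v - 1/v)
(F(6) - 40)² = ((-4 - 1*6 - 1/6) - 40)² = ((-4 - 6 - 1*⅙) - 40)² = ((-4 - 6 - ⅙) - 40)² = (-61/6 - 40)² = (-301/6)² = 90601/36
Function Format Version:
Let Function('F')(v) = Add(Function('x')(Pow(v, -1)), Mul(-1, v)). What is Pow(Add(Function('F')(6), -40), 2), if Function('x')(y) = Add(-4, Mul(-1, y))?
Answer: Rational(90601, 36) ≈ 2516.7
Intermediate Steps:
Function('F')(v) = Add(-4, Mul(-1, v), Mul(-1, Pow(v, -1))) (Function('F')(v) = Add(Add(-4, Mul(-1, Pow(v, -1))), Mul(-1, v)) = Add(-4, Mul(-1, v), Mul(-1, Pow(v, -1))))
Pow(Add(Function('F')(6), -40), 2) = Pow(Add(Add(-4, Mul(-1, 6), Mul(-1, Pow(6, -1))), -40), 2) = Pow(Add(Add(-4, -6, Mul(-1, Rational(1, 6))), -40), 2) = Pow(Add(Add(-4, -6, Rational(-1, 6)), -40), 2) = Pow(Add(Rational(-61, 6), -40), 2) = Pow(Rational(-301, 6), 2) = Rational(90601, 36)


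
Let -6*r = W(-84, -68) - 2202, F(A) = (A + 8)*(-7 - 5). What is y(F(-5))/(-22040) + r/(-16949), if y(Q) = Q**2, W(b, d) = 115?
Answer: -22224113/280166970 ≈ -0.079324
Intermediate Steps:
F(A) = -96 - 12*A (F(A) = (8 + A)*(-12) = -96 - 12*A)
r = 2087/6 (r = -(115 - 2202)/6 = -1/6*(-2087) = 2087/6 ≈ 347.83)
y(F(-5))/(-22040) + r/(-16949) = (-96 - 12*(-5))**2/(-22040) + (2087/6)/(-16949) = (-96 + 60)**2*(-1/22040) + (2087/6)*(-1/16949) = (-36)**2*(-1/22040) - 2087/101694 = 1296*(-1/22040) - 2087/101694 = -162/2755 - 2087/101694 = -22224113/280166970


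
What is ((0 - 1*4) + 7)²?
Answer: 9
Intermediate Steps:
((0 - 1*4) + 7)² = ((0 - 4) + 7)² = (-4 + 7)² = 3² = 9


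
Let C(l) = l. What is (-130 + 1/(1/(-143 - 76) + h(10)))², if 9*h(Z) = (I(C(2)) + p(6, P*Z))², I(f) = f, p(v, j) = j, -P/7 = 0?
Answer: 1362569569/83521 ≈ 16314.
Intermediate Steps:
P = 0 (P = -7*0 = 0)
h(Z) = 4/9 (h(Z) = (2 + 0*Z)²/9 = (2 + 0)²/9 = (⅑)*2² = (⅑)*4 = 4/9)
(-130 + 1/(1/(-143 - 76) + h(10)))² = (-130 + 1/(1/(-143 - 76) + 4/9))² = (-130 + 1/(1/(-219) + 4/9))² = (-130 + 1/(-1/219 + 4/9))² = (-130 + 1/(289/657))² = (-130 + 657/289)² = (-36913/289)² = 1362569569/83521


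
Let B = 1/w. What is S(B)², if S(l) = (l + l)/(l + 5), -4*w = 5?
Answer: 64/441 ≈ 0.14512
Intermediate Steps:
w = -5/4 (w = -¼*5 = -5/4 ≈ -1.2500)
B = -⅘ (B = 1/(-5/4) = -⅘ ≈ -0.80000)
S(l) = 2*l/(5 + l) (S(l) = (2*l)/(5 + l) = 2*l/(5 + l))
S(B)² = (2*(-⅘)/(5 - ⅘))² = (2*(-⅘)/(21/5))² = (2*(-⅘)*(5/21))² = (-8/21)² = 64/441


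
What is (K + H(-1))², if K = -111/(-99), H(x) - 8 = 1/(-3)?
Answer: 84100/1089 ≈ 77.227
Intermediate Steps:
H(x) = 23/3 (H(x) = 8 + 1/(-3) = 8 - ⅓ = 23/3)
K = 37/33 (K = -111*(-1/99) = 37/33 ≈ 1.1212)
(K + H(-1))² = (37/33 + 23/3)² = (290/33)² = 84100/1089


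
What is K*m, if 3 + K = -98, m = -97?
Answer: 9797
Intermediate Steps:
K = -101 (K = -3 - 98 = -101)
K*m = -101*(-97) = 9797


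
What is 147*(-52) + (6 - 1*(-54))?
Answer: -7584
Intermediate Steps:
147*(-52) + (6 - 1*(-54)) = -7644 + (6 + 54) = -7644 + 60 = -7584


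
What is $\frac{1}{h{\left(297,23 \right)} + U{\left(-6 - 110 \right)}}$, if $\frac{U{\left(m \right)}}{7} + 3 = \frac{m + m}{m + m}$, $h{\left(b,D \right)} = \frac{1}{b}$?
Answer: $- \frac{297}{4157} \approx -0.071446$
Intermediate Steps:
$U{\left(m \right)} = -14$ ($U{\left(m \right)} = -21 + 7 \frac{m + m}{m + m} = -21 + 7 \frac{2 m}{2 m} = -21 + 7 \cdot 2 m \frac{1}{2 m} = -21 + 7 \cdot 1 = -21 + 7 = -14$)
$\frac{1}{h{\left(297,23 \right)} + U{\left(-6 - 110 \right)}} = \frac{1}{\frac{1}{297} - 14} = \frac{1}{- \frac{4157}{297}} = - \frac{297}{4157}$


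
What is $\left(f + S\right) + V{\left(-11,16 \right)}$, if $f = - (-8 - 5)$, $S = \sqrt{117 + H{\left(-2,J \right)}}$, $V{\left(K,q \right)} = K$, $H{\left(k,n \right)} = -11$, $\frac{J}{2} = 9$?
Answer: $2 + \sqrt{106} \approx 12.296$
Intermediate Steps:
$J = 18$ ($J = 2 \cdot 9 = 18$)
$S = \sqrt{106}$ ($S = \sqrt{117 - 11} = \sqrt{106} \approx 10.296$)
$f = 13$ ($f = \left(-1\right) \left(-13\right) = 13$)
$\left(f + S\right) + V{\left(-11,16 \right)} = \left(13 + \sqrt{106}\right) - 11 = 2 + \sqrt{106}$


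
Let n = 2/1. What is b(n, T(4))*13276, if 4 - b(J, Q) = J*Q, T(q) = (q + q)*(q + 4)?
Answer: -1646224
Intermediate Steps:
T(q) = 2*q*(4 + q) (T(q) = (2*q)*(4 + q) = 2*q*(4 + q))
n = 2 (n = 2*1 = 2)
b(J, Q) = 4 - J*Q
b(n, T(4))*13276 = (4 - 1*2*2*4*(4 + 4))*13276 = (4 - 1*2*2*4*8)*13276 = (4 - 1*2*64)*13276 = (4 - 128)*13276 = -124*13276 = -1646224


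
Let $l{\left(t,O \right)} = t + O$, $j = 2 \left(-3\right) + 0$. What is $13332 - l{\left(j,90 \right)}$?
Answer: $13248$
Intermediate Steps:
$j = -6$ ($j = -6 + 0 = -6$)
$l{\left(t,O \right)} = O + t$
$13332 - l{\left(j,90 \right)} = 13332 - \left(90 - 6\right) = 13332 - 84 = 13248$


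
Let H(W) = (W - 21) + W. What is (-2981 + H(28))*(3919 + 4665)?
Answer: -25288464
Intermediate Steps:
H(W) = -21 + 2*W (H(W) = (-21 + W) + W = -21 + 2*W)
(-2981 + H(28))*(3919 + 4665) = (-2981 + (-21 + 2*28))*(3919 + 4665) = (-2981 + (-21 + 56))*8584 = (-2981 + 35)*8584 = -2946*8584 = -25288464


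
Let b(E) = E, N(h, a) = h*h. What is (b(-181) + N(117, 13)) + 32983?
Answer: 46491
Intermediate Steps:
N(h, a) = h²
(b(-181) + N(117, 13)) + 32983 = (-181 + 117²) + 32983 = (-181 + 13689) + 32983 = 13508 + 32983 = 46491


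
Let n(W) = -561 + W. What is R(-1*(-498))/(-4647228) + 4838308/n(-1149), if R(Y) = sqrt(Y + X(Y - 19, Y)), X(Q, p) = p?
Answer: -2419154/855 - sqrt(249)/2323614 ≈ -2829.4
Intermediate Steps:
R(Y) = sqrt(2)*sqrt(Y) (R(Y) = sqrt(Y + Y) = sqrt(2*Y) = sqrt(2)*sqrt(Y))
R(-1*(-498))/(-4647228) + 4838308/n(-1149) = (sqrt(2)*sqrt(-1*(-498)))/(-4647228) + 4838308/(-561 - 1149) = (sqrt(2)*sqrt(498))*(-1/4647228) + 4838308/(-1710) = (2*sqrt(249))*(-1/4647228) + 4838308*(-1/1710) = -sqrt(249)/2323614 - 2419154/855 = -2419154/855 - sqrt(249)/2323614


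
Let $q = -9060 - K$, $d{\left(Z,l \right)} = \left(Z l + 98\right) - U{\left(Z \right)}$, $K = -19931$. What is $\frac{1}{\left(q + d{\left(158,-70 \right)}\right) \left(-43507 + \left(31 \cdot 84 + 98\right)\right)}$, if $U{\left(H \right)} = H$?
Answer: $\frac{1}{10160445} \approx 9.8421 \cdot 10^{-8}$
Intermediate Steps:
$d{\left(Z,l \right)} = 98 - Z + Z l$ ($d{\left(Z,l \right)} = \left(Z l + 98\right) - Z = \left(98 + Z l\right) - Z = 98 - Z + Z l$)
$q = 10871$ ($q = -9060 - -19931 = -9060 + 19931 = 10871$)
$\frac{1}{\left(q + d{\left(158,-70 \right)}\right) \left(-43507 + \left(31 \cdot 84 + 98\right)\right)} = \frac{1}{\left(10871 + \left(98 - 158 + 158 \left(-70\right)\right)\right) \left(-43507 + \left(31 \cdot 84 + 98\right)\right)} = \frac{1}{\left(10871 - 11120\right) \left(-43507 + \left(2604 + 98\right)\right)} = \frac{1}{\left(10871 - 11120\right) \left(-43507 + 2702\right)} = \frac{1}{\left(-249\right) \left(-40805\right)} = \frac{1}{10160445}$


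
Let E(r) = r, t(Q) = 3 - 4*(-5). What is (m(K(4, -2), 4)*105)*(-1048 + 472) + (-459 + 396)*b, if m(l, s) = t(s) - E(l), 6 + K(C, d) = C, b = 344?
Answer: -1533672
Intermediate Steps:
t(Q) = 23 (t(Q) = 3 + 20 = 23)
K(C, d) = -6 + C
m(l, s) = 23 - l
(m(K(4, -2), 4)*105)*(-1048 + 472) + (-459 + 396)*b = ((23 - (-6 + 4))*105)*(-1048 + 472) + (-459 + 396)*344 = ((23 - 1*(-2))*105)*(-576) - 63*344 = ((23 + 2)*105)*(-576) - 21672 = (25*105)*(-576) - 21672 = 2625*(-576) - 21672 = -1512000 - 21672 = -1533672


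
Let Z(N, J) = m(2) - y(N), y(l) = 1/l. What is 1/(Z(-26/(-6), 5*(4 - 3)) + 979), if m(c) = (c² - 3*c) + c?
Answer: 13/12724 ≈ 0.0010217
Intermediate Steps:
m(c) = c² - 2*c
Z(N, J) = -1/N (Z(N, J) = 2*(-2 + 2) - 1/N = 2*0 - 1/N = 0 - 1/N = -1/N)
1/(Z(-26/(-6), 5*(4 - 3)) + 979) = 1/(-1/((-26/(-6))) + 979) = 1/(-1/((-26*(-⅙))) + 979) = 1/(-1/13/3 + 979) = 1/(-1*3/13 + 979) = 1/(-3/13 + 979) = 1/(12724/13) = 13/12724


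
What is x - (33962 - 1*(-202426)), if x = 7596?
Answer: -228792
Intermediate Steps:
x - (33962 - 1*(-202426)) = 7596 - (33962 - 1*(-202426)) = 7596 - (33962 + 202426) = 7596 - 1*236388 = 7596 - 236388 = -228792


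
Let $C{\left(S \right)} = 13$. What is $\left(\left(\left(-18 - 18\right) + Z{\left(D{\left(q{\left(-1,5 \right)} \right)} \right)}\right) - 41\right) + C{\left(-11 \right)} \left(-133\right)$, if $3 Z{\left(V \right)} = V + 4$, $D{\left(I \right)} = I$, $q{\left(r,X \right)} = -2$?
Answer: $- \frac{5416}{3} \approx -1805.3$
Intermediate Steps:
$Z{\left(V \right)} = \frac{4}{3} + \frac{V}{3}$ ($Z{\left(V \right)} = \frac{V + 4}{3} = \frac{4 + V}{3} = \frac{4}{3} + \frac{V}{3}$)
$\left(\left(\left(-18 - 18\right) + Z{\left(D{\left(q{\left(-1,5 \right)} \right)} \right)}\right) - 41\right) + C{\left(-11 \right)} \left(-133\right) = \left(\left(\left(-18 - 18\right) + \left(\frac{4}{3} + \frac{1}{3} \left(-2\right)\right)\right) - 41\right) + 13 \left(-133\right) = \left(\left(-36 + \left(\frac{4}{3} - \frac{2}{3}\right)\right) - 41\right) - 1729 = \left(\left(-36 + \frac{2}{3}\right) - 41\right) - 1729 = \left(- \frac{106}{3} - 41\right) - 1729 = - \frac{229}{3} - 1729 = - \frac{5416}{3}$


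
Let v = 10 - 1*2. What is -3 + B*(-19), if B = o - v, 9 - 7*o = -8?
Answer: 720/7 ≈ 102.86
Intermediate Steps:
o = 17/7 (o = 9/7 - 1/7*(-8) = 9/7 + 8/7 = 17/7 ≈ 2.4286)
v = 8 (v = 10 - 2 = 8)
B = -39/7 (B = 17/7 - 1*8 = 17/7 - 8 = -39/7 ≈ -5.5714)
-3 + B*(-19) = -3 - 39/7*(-19) = -3 + 741/7 = 720/7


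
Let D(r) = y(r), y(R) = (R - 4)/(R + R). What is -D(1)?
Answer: 3/2 ≈ 1.5000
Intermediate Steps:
y(R) = (-4 + R)/(2*R) (y(R) = (-4 + R)/((2*R)) = (-4 + R)*(1/(2*R)) = (-4 + R)/(2*R))
D(r) = (-4 + r)/(2*r)
-D(1) = -(-4 + 1)/(2*1) = -(-3)/2 = -1*(-3/2) = 3/2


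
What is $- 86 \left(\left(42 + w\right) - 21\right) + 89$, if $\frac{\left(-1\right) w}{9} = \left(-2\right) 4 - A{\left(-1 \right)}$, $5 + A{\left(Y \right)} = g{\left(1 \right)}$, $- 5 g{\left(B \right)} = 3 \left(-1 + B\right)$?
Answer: $-4039$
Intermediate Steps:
$g{\left(B \right)} = \frac{3}{5} - \frac{3 B}{5}$ ($g{\left(B \right)} = - \frac{3 \left(-1 + B\right)}{5} = - \frac{-3 + 3 B}{5} = \frac{3}{5} - \frac{3 B}{5}$)
$A{\left(Y \right)} = -5$ ($A{\left(Y \right)} = -5 + \left(\frac{3}{5} - \frac{3}{5}\right) = -5 + 0 = -5$)
$w = 27$ ($w = - 9 \left(\left(-2\right) 4 - -5\right) = - 9 \left(-8 + 5\right) = \left(-9\right) \left(-3\right) = 27$)
$- 86 \left(\left(42 + w\right) - 21\right) + 89 = - 86 \left(\left(42 + 27\right) - 21\right) + 89 = - 86 \left(69 - 21\right) + 89 = \left(-86\right) 48 + 89 = -4128 + 89 = -4039$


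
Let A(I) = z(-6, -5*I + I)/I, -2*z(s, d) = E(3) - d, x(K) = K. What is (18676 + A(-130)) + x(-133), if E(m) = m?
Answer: 4820663/260 ≈ 18541.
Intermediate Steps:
z(s, d) = -3/2 + d/2 (z(s, d) = -(3 - d)/2 = -3/2 + d/2)
A(I) = (-3/2 - 2*I)/I (A(I) = (-3/2 + (-5*I + I)/2)/I = (-3/2 + (-4*I)/2)/I = (-3/2 - 2*I)/I)
(18676 + A(-130)) + x(-133) = (18676 + (-2 - 3/2/(-130))) - 133 = (18676 + (-2 - 3/2*(-1/130))) - 133 = (18676 + (-2 + 3/260)) - 133 = (18676 - 517/260) - 133 = 4855243/260 - 133 = 4820663/260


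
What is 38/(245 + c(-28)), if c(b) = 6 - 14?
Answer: 38/237 ≈ 0.16034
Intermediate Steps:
c(b) = -8
38/(245 + c(-28)) = 38/(245 - 8) = 38/237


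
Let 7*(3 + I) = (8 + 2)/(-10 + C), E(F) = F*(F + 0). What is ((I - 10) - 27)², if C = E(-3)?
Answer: 84100/49 ≈ 1716.3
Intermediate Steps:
E(F) = F² (E(F) = F*F = F²)
C = 9 (C = (-3)² = 9)
I = -31/7 (I = -3 + ((8 + 2)/(-10 + 9))/7 = -3 + (10/(-1))/7 = -3 + (10*(-1))/7 = -3 + (⅐)*(-10) = -3 - 10/7 = -31/7 ≈ -4.4286)
((I - 10) - 27)² = ((-31/7 - 10) - 27)² = (-101/7 - 27)² = (-290/7)² = 84100/49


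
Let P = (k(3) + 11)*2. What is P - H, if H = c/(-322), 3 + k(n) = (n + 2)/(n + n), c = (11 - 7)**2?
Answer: 8557/483 ≈ 17.716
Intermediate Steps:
c = 16 (c = 4**2 = 16)
k(n) = -3 + (2 + n)/(2*n) (k(n) = -3 + (n + 2)/(n + n) = -3 + (2 + n)/((2*n)) = -3 + (2 + n)*(1/(2*n)) = -3 + (2 + n)/(2*n))
H = -8/161 (H = 16/(-322) = 16*(-1/322) = -8/161 ≈ -0.049689)
P = 53/3 (P = ((-5/2 + 1/3) + 11)*2 = (-13/6 + 11)*2 = (53/6)*2 = 53/3 ≈ 17.667)
P - H = 53/3 - 1*(-8/161) = 53/3 + 8/161 = 8557/483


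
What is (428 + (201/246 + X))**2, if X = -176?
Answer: 429774361/6724 ≈ 63917.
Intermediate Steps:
(428 + (201/246 + X))**2 = (428 + (201/246 - 176))**2 = (428 + (201*(1/246) - 176))**2 = (428 + (67/82 - 176))**2 = (428 - 14365/82)**2 = (20731/82)**2 = 429774361/6724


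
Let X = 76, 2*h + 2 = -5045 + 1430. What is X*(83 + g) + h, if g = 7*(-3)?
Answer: 5807/2 ≈ 2903.5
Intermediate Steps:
h = -3617/2 (h = -1 + (-5045 + 1430)/2 = -1 + (1/2)*(-3615) = -1 - 3615/2 = -3617/2 ≈ -1808.5)
g = -21
X*(83 + g) + h = 76*(83 - 21) - 3617/2 = 76*62 - 3617/2 = 4712 - 3617/2 = 5807/2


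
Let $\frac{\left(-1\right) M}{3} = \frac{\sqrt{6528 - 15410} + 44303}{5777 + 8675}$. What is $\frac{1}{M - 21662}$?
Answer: $- \frac{4526252706116}{98089312173169627} + \frac{43356 i \sqrt{8882}}{98089312173169627} \approx -4.6144 \cdot 10^{-5} + 4.1657 \cdot 10^{-11} i$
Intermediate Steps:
$M = - \frac{132909}{14452} - \frac{3 i \sqrt{8882}}{14452}$ ($M = - 3 \frac{\sqrt{6528 - 15410} + 44303}{5777 + 8675} = - 3 \frac{\sqrt{6528 - 15410} + 44303}{14452} = - 3 \left(\sqrt{-8882} + 44303\right) \frac{1}{14452} = - 3 \left(i \sqrt{8882} + 44303\right) \frac{1}{14452} = - 3 \left(44303 + i \sqrt{8882}\right) \frac{1}{14452} = - 3 \left(\frac{44303}{14452} + \frac{i \sqrt{8882}}{14452}\right) = - \frac{132909}{14452} - \frac{3 i \sqrt{8882}}{14452} \approx -9.1966 - 0.019564 i$)
$\frac{1}{M - 21662} = \frac{1}{\left(- \frac{132909}{14452} - \frac{3 i \sqrt{8882}}{14452}\right) - 21662} = \frac{1}{- \frac{313192133}{14452} - \frac{3 i \sqrt{8882}}{14452}}$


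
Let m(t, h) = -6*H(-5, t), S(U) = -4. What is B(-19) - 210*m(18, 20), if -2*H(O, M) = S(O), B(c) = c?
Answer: 2501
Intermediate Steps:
H(O, M) = 2 (H(O, M) = -½*(-4) = 2)
m(t, h) = -12 (m(t, h) = -6*2 = -12)
B(-19) - 210*m(18, 20) = -19 - 210*(-12) = -19 + 2520 = 2501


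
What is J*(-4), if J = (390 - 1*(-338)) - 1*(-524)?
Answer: -5008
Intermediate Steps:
J = 1252 (J = (390 + 338) + 524 = 728 + 524 = 1252)
J*(-4) = 1252*(-4) = -5008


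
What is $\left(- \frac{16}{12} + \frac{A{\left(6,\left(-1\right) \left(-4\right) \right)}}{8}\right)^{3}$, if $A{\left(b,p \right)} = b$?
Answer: $- \frac{343}{1728} \approx -0.1985$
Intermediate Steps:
$\left(- \frac{16}{12} + \frac{A{\left(6,\left(-1\right) \left(-4\right) \right)}}{8}\right)^{3} = \left(- \frac{16}{12} + \frac{6}{8}\right)^{3} = \left(\left(-16\right) \frac{1}{12} + 6 \cdot \frac{1}{8}\right)^{3} = \left(- \frac{4}{3} + \frac{3}{4}\right)^{3} = \left(- \frac{7}{12}\right)^{3} = - \frac{343}{1728}$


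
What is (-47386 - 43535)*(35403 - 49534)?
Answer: 1284804651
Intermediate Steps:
(-47386 - 43535)*(35403 - 49534) = -90921*(-14131) = 1284804651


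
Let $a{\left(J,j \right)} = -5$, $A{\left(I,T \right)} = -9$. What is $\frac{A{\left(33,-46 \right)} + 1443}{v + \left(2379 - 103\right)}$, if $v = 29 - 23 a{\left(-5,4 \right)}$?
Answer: $\frac{717}{1210} \approx 0.59256$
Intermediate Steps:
$v = 144$ ($v = 29 - -115 = 29 + 115 = 144$)
$\frac{A{\left(33,-46 \right)} + 1443}{v + \left(2379 - 103\right)} = \frac{-9 + 1443}{144 + \left(2379 - 103\right)} = \frac{1434}{144 + \left(2379 - 103\right)} = \frac{1434}{144 + 2276} = \frac{1434}{2420} = 1434 \cdot \frac{1}{2420} = \frac{717}{1210}$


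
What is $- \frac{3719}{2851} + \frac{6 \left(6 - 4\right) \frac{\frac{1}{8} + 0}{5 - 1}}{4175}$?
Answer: $- \frac{124206047}{95223400} \approx -1.3044$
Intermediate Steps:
$- \frac{3719}{2851} + \frac{6 \left(6 - 4\right) \frac{\frac{1}{8} + 0}{5 - 1}}{4175} = \left(-3719\right) \frac{1}{2851} + 6 \cdot 2 \frac{\frac{1}{8} + 0}{4} \cdot \frac{1}{4175} = - \frac{3719}{2851} + 12 \cdot \frac{1}{8} \cdot \frac{1}{4} \cdot \frac{1}{4175} = - \frac{3719}{2851} + 12 \cdot \frac{1}{32} \cdot \frac{1}{4175} = - \frac{3719}{2851} + \frac{3}{8} \cdot \frac{1}{4175} = - \frac{3719}{2851} + \frac{3}{33400} = - \frac{124206047}{95223400}$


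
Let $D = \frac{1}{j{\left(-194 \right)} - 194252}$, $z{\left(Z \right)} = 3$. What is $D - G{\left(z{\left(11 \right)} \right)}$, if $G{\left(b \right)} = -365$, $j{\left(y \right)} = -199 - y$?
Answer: $\frac{70903804}{194257} \approx 365.0$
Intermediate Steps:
$D = - \frac{1}{194257}$ ($D = \frac{1}{\left(-199 - -194\right) - 194252} = \frac{1}{\left(-199 + 194\right) - 194252} = \frac{1}{-5 - 194252} = \frac{1}{-194257} = - \frac{1}{194257} \approx -5.1478 \cdot 10^{-6}$)
$D - G{\left(z{\left(11 \right)} \right)} = - \frac{1}{194257} - -365 = - \frac{1}{194257} + 365 = \frac{70903804}{194257}$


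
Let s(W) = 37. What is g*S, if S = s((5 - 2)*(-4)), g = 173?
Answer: 6401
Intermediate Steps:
S = 37
g*S = 173*37 = 6401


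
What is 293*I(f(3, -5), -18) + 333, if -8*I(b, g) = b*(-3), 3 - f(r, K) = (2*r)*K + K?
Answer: 18033/4 ≈ 4508.3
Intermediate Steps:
f(r, K) = 3 - K - 2*K*r (f(r, K) = 3 - ((2*r)*K + K) = 3 - (2*K*r + K) = 3 - (K + 2*K*r) = 3 + (-K - 2*K*r) = 3 - K - 2*K*r)
I(b, g) = 3*b/8 (I(b, g) = -b*(-3)/8 = -(-3)*b/8 = 3*b/8)
293*I(f(3, -5), -18) + 333 = 293*(3*(3 - 1*(-5) - 2*(-5)*3)/8) + 333 = 293*(3*(3 + 5 + 30)/8) + 333 = 293*((3/8)*38) + 333 = 293*(57/4) + 333 = 16701/4 + 333 = 18033/4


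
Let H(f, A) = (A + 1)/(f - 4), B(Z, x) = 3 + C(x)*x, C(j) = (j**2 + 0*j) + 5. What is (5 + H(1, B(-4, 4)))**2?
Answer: 5329/9 ≈ 592.11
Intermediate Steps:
C(j) = 5 + j**2 (C(j) = (j**2 + 0) + 5 = j**2 + 5 = 5 + j**2)
B(Z, x) = 3 + x*(5 + x**2) (B(Z, x) = 3 + (5 + x**2)*x = 3 + x*(5 + x**2))
H(f, A) = (1 + A)/(-4 + f)
(5 + H(1, B(-4, 4)))**2 = (5 + (1 + (3 + 4*(5 + 4**2)))/(-4 + 1))**2 = (5 + (1 + (3 + 4*(5 + 16)))/(-3))**2 = (5 - (1 + (3 + 4*21))/3)**2 = (5 - (1 + (3 + 84))/3)**2 = (5 - (1 + 87)/3)**2 = (5 - 1/3*88)**2 = (5 - 88/3)**2 = (-73/3)**2 = 5329/9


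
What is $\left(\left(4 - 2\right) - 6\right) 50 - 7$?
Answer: $-207$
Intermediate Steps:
$\left(\left(4 - 2\right) - 6\right) 50 - 7 = \left(2 - 6\right) 50 - 7 = \left(-4\right) 50 - 7 = -200 - 7 = -207$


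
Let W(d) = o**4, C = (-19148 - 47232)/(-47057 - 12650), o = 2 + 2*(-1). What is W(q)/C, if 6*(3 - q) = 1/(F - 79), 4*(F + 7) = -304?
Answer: 0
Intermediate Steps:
F = -83 (F = -7 + (1/4)*(-304) = -7 - 76 = -83)
o = 0 (o = 2 - 2 = 0)
q = 2917/972 (q = 3 - 1/(6*(-83 - 79)) = 3 - 1/6/(-162) = 3 - 1/6*(-1/162) = 3 + 1/972 = 2917/972 ≈ 3.0010)
C = 66380/59707 (C = -66380/(-59707) = -66380*(-1/59707) = 66380/59707 ≈ 1.1118)
W(d) = 0 (W(d) = 0**4 = 0)
W(q)/C = 0/(66380/59707) = 0*(59707/66380) = 0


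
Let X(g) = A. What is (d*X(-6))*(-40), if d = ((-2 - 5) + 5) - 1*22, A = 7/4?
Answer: 1680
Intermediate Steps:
A = 7/4 (A = 7*(¼) = 7/4 ≈ 1.7500)
X(g) = 7/4
d = -24 (d = (-7 + 5) - 22 = -2 - 22 = -24)
(d*X(-6))*(-40) = -24*7/4*(-40) = -42*(-40) = 1680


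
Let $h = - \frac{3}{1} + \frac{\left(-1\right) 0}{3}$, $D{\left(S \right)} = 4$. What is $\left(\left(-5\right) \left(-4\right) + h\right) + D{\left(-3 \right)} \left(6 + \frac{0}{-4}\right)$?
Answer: $41$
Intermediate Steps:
$h = -3$ ($h = \left(-3\right) 1 + 0 \cdot \frac{1}{3} = -3 + 0 = -3$)
$\left(\left(-5\right) \left(-4\right) + h\right) + D{\left(-3 \right)} \left(6 + \frac{0}{-4}\right) = \left(\left(-5\right) \left(-4\right) - 3\right) + 4 \left(6 + \frac{0}{-4}\right) = \left(20 - 3\right) + 4 \left(6 + 0 \left(- \frac{1}{4}\right)\right) = 17 + 4 \left(6 + 0\right) = 17 + 4 \cdot 6 = 17 + 24 = 41$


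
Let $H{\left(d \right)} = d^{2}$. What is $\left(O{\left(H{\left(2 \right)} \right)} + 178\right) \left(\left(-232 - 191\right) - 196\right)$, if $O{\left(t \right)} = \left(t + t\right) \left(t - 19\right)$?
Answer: $-35902$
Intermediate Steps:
$O{\left(t \right)} = 2 t \left(-19 + t\right)$
$\left(O{\left(H{\left(2 \right)} \right)} + 178\right) \left(\left(-232 - 191\right) - 196\right) = \left(2 \cdot 2^{2} \left(-19 + 2^{2}\right) + 178\right) \left(\left(-232 - 191\right) - 196\right) = \left(2 \cdot 4 \left(-19 + 4\right) + 178\right) \left(-423 - 196\right) = \left(2 \cdot 4 \left(-15\right) + 178\right) \left(-619\right) = \left(-120 + 178\right) \left(-619\right) = 58 \left(-619\right) = -35902$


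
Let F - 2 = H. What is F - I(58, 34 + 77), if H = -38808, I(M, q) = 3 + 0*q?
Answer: -38809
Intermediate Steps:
I(M, q) = 3 (I(M, q) = 3 + 0 = 3)
F = -38806 (F = 2 - 38808 = -38806)
F - I(58, 34 + 77) = -38806 - 1*3 = -38806 - 3 = -38809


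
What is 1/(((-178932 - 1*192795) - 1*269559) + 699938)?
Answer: 1/58652 ≈ 1.7050e-5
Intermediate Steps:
1/(((-178932 - 1*192795) - 1*269559) + 699938) = 1/(((-178932 - 192795) - 269559) + 699938) = 1/((-371727 - 269559) + 699938) = 1/(-641286 + 699938) = 1/58652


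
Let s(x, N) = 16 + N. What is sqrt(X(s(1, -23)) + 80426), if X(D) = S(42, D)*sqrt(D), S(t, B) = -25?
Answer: sqrt(80426 - 25*I*sqrt(7)) ≈ 283.59 - 0.117*I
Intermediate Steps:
X(D) = -25*sqrt(D)
sqrt(X(s(1, -23)) + 80426) = sqrt(-25*sqrt(16 - 23) + 80426) = sqrt(-25*I*sqrt(7) + 80426) = sqrt(80426 - 25*I*sqrt(7))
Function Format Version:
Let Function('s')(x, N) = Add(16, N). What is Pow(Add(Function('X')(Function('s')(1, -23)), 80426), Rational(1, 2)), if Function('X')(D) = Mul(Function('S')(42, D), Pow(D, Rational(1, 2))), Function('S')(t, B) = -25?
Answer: Pow(Add(80426, Mul(-25, I, Pow(7, Rational(1, 2)))), Rational(1, 2)) ≈ Add(283.59, Mul(-0.117, I))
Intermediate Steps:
Function('X')(D) = Mul(-25, Pow(D, Rational(1, 2)))
Pow(Add(Function('X')(Function('s')(1, -23)), 80426), Rational(1, 2)) = Pow(Add(Mul(-25, Pow(Add(16, -23), Rational(1, 2))), 80426), Rational(1, 2)) = Pow(Add(Mul(-25, Pow(-7, Rational(1, 2))), 80426), Rational(1, 2)) = Pow(Add(Mul(-25, Mul(I, Pow(7, Rational(1, 2)))), 80426), Rational(1, 2)) = Pow(Add(Mul(-25, I, Pow(7, Rational(1, 2))), 80426), Rational(1, 2)) = Pow(Add(80426, Mul(-25, I, Pow(7, Rational(1, 2)))), Rational(1, 2))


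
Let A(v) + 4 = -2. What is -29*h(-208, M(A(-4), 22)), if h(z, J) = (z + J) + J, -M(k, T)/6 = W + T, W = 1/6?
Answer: 13746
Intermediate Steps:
W = ⅙ ≈ 0.16667
A(v) = -6 (A(v) = -4 - 2 = -6)
M(k, T) = -1 - 6*T (M(k, T) = -6*(⅙ + T) = -1 - 6*T)
h(z, J) = z + 2*J (h(z, J) = (J + z) + J = z + 2*J)
-29*h(-208, M(A(-4), 22)) = -29*(-208 + 2*(-1 - 6*22)) = -29*(-208 + 2*(-1 - 132)) = -29*(-208 + 2*(-133)) = -29*(-208 - 266) = -29*(-474) = 13746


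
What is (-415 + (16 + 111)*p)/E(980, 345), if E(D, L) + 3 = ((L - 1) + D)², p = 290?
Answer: 36415/1752973 ≈ 0.020773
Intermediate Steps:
E(D, L) = -3 + (-1 + D + L)² (E(D, L) = -3 + ((L - 1) + D)² = -3 + ((-1 + L) + D)² = -3 + (-1 + D + L)²)
(-415 + (16 + 111)*p)/E(980, 345) = (-415 + (16 + 111)*290)/(-3 + (-1 + 980 + 345)²) = (-415 + 127*290)/(-3 + 1324²) = (-415 + 36830)/(-3 + 1752976) = 36415/1752973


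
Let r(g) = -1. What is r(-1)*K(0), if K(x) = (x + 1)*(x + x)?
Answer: 0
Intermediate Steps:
K(x) = 2*x*(1 + x) (K(x) = (1 + x)*(2*x) = 2*x*(1 + x))
r(-1)*K(0) = -2*0*(1 + 0) = -2*0 = -1*0 = 0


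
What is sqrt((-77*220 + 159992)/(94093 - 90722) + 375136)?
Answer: 2*sqrt(1065848264617)/3371 ≈ 612.52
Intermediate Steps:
sqrt((-77*220 + 159992)/(94093 - 90722) + 375136) = sqrt((-16940 + 159992)/3371 + 375136) = sqrt(143052*(1/3371) + 375136) = sqrt(143052/3371 + 375136) = sqrt(1264726508/3371) = 2*sqrt(1065848264617)/3371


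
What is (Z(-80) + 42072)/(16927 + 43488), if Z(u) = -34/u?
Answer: 1682897/2416600 ≈ 0.69639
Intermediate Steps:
(Z(-80) + 42072)/(16927 + 43488) = (-34/(-80) + 42072)/(16927 + 43488) = (-34*(-1/80) + 42072)/60415 = (17/40 + 42072)*(1/60415) = (1682897/40)*(1/60415) = 1682897/2416600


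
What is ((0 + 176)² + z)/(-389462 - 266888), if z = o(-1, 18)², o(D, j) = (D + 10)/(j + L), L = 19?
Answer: -1696249/35941726 ≈ -0.047194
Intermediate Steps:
o(D, j) = (10 + D)/(19 + j) (o(D, j) = (D + 10)/(j + 19) = (10 + D)/(19 + j))
z = 81/1369 (z = ((10 - 1)/(19 + 18))² = (9/37)² = 81/1369 ≈ 0.059167)
((0 + 176)² + z)/(-389462 - 266888) = ((0 + 176)² + 81/1369)/(-389462 - 266888) = (176² + 81/1369)/(-656350) = (30976 + 81/1369)*(-1/656350) = (42406225/1369)*(-1/656350) = -1696249/35941726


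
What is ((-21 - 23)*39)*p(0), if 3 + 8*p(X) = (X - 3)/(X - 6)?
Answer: 2145/4 ≈ 536.25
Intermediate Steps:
p(X) = -3/8 + (-3 + X)/(8*(-6 + X)) (p(X) = -3/8 + ((X - 3)/(X - 6))/8 = -3/8 + ((-3 + X)/(-6 + X))/8 = -3/8 + (-3 + X)/(8*(-6 + X)))
((-21 - 23)*39)*p(0) = ((-21 - 23)*39)*((15 - 2*0)/(8*(-6 + 0))) = (-44*39)*((⅛)*(15 + 0)/(-6)) = -429*(-1)*15/(2*6) = -1716*(-5/16) = 2145/4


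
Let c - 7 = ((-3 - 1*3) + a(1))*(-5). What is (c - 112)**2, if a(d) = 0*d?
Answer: 5625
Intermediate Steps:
a(d) = 0
c = 37 (c = 7 + ((-3 - 1*3) + 0)*(-5) = 7 + ((-3 - 3) + 0)*(-5) = 7 + (-6 + 0)*(-5) = 7 - 6*(-5) = 7 + 30 = 37)
(c - 112)**2 = (37 - 112)**2 = (-75)**2 = 5625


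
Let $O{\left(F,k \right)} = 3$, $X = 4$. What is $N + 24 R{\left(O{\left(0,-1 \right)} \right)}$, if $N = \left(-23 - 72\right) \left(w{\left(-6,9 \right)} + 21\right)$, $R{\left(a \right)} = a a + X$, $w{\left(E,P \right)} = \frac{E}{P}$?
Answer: $- \frac{4859}{3} \approx -1619.7$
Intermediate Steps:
$R{\left(a \right)} = 4 + a^{2}$ ($R{\left(a \right)} = a a + 4 = a^{2} + 4 = 4 + a^{2}$)
$N = - \frac{5795}{3}$ ($N = \left(-23 - 72\right) \left(- \frac{6}{9} + 21\right) = - 95 \left(\left(-6\right) \frac{1}{9} + 21\right) = - 95 \left(- \frac{2}{3} + 21\right) = \left(-95\right) \frac{61}{3} = - \frac{5795}{3} \approx -1931.7$)
$N + 24 R{\left(O{\left(0,-1 \right)} \right)} = - \frac{5795}{3} + 24 \left(4 + 3^{2}\right) = - \frac{5795}{3} + 24 \left(4 + 9\right) = - \frac{5795}{3} + 24 \cdot 13 = - \frac{5795}{3} + 312 = - \frac{4859}{3}$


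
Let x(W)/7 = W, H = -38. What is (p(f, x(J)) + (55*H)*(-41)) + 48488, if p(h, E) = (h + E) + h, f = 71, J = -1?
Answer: 134313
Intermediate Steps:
x(W) = 7*W
p(h, E) = E + 2*h (p(h, E) = (E + h) + h = E + 2*h)
(p(f, x(J)) + (55*H)*(-41)) + 48488 = ((7*(-1) + 2*71) + (55*(-38))*(-41)) + 48488 = ((-7 + 142) - 2090*(-41)) + 48488 = (135 + 85690) + 48488 = 85825 + 48488 = 134313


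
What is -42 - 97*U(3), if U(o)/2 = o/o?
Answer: -236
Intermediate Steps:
U(o) = 2 (U(o) = 2*(o/o) = 2*1 = 2)
-42 - 97*U(3) = -42 - 97*2 = -42 - 194 = -236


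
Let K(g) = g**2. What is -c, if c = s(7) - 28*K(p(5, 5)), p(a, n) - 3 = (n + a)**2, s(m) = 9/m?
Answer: 2079355/7 ≈ 2.9705e+5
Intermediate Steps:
p(a, n) = 3 + (a + n)**2 (p(a, n) = 3 + (n + a)**2 = 3 + (a + n)**2)
c = -2079355/7 (c = 9/7 - 28*(3 + (5 + 5)**2)**2 = 9*(1/7) - 28*(3 + 10**2)**2 = 9/7 - 28*(3 + 100)**2 = 9/7 - 28*103**2 = 9/7 - 28*10609 = 9/7 - 297052 = -2079355/7 ≈ -2.9705e+5)
-c = -1*(-2079355/7) = 2079355/7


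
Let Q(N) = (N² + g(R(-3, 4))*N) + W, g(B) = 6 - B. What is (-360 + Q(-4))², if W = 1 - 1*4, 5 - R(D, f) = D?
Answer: 114921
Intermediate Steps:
R(D, f) = 5 - D
W = -3 (W = 1 - 4 = -3)
Q(N) = -3 + N² - 2*N (Q(N) = (N² + (6 - (5 - 1*(-3)))*N) - 3 = (N² + (6 - (5 + 3))*N) - 3 = (N² + (6 - 1*8)*N) - 3 = (N² + (6 - 8)*N) - 3 = (N² - 2*N) - 3 = -3 + N² - 2*N)
(-360 + Q(-4))² = (-360 + (-3 + (-4)² - 2*(-4)))² = (-360 + (-3 + 16 + 8))² = (-360 + 21)² = (-339)² = 114921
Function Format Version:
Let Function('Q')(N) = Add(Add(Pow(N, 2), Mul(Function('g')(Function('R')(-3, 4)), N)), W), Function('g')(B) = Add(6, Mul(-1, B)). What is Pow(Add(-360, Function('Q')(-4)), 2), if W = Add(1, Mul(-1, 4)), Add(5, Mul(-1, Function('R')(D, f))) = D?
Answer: 114921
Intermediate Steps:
Function('R')(D, f) = Add(5, Mul(-1, D))
W = -3 (W = Add(1, -4) = -3)
Function('Q')(N) = Add(-3, Pow(N, 2), Mul(-2, N)) (Function('Q')(N) = Add(Add(Pow(N, 2), Mul(Add(6, Mul(-1, Add(5, Mul(-1, -3)))), N)), -3) = Add(Add(Pow(N, 2), Mul(Add(6, Mul(-1, Add(5, 3))), N)), -3) = Add(Add(Pow(N, 2), Mul(Add(6, Mul(-1, 8)), N)), -3) = Add(Add(Pow(N, 2), Mul(Add(6, -8), N)), -3) = Add(Add(Pow(N, 2), Mul(-2, N)), -3) = Add(-3, Pow(N, 2), Mul(-2, N)))
Pow(Add(-360, Function('Q')(-4)), 2) = Pow(Add(-360, Add(-3, Pow(-4, 2), Mul(-2, -4))), 2) = Pow(Add(-360, Add(-3, 16, 8)), 2) = Pow(Add(-360, 21), 2) = Pow(-339, 2) = 114921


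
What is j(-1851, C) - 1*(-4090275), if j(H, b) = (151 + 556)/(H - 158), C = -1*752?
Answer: 1173908824/287 ≈ 4.0903e+6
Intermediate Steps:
C = -752
j(H, b) = 707/(-158 + H)
j(-1851, C) - 1*(-4090275) = 707/(-158 - 1851) - 1*(-4090275) = 707/(-2009) + 4090275 = 707*(-1/2009) + 4090275 = -101/287 + 4090275 = 1173908824/287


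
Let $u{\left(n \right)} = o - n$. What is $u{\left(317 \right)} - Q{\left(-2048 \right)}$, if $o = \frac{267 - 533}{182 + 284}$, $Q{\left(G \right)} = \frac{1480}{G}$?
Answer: $- \frac{18899359}{59648} \approx -316.85$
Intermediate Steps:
$o = - \frac{133}{233}$ ($o = - \frac{266}{466} = \left(-266\right) \frac{1}{466} = - \frac{133}{233} \approx -0.57082$)
$u{\left(n \right)} = - \frac{133}{233} - n$
$u{\left(317 \right)} - Q{\left(-2048 \right)} = \left(- \frac{133}{233} - 317\right) - \frac{1480}{-2048} = \left(- \frac{133}{233} - 317\right) - 1480 \left(- \frac{1}{2048}\right) = - \frac{73994}{233} - - \frac{185}{256} = - \frac{73994}{233} + \frac{185}{256} = - \frac{18899359}{59648}$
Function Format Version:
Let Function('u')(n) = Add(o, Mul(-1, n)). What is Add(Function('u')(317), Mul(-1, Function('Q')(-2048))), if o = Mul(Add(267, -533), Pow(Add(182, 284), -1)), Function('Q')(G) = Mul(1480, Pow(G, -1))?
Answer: Rational(-18899359, 59648) ≈ -316.85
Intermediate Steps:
o = Rational(-133, 233) (o = Mul(-266, Pow(466, -1)) = Mul(-266, Rational(1, 466)) = Rational(-133, 233) ≈ -0.57082)
Function('u')(n) = Add(Rational(-133, 233), Mul(-1, n))
Add(Function('u')(317), Mul(-1, Function('Q')(-2048))) = Add(Add(Rational(-133, 233), Mul(-1, 317)), Mul(-1, Mul(1480, Pow(-2048, -1)))) = Add(Add(Rational(-133, 233), -317), Mul(-1, Mul(1480, Rational(-1, 2048)))) = Add(Rational(-73994, 233), Mul(-1, Rational(-185, 256))) = Add(Rational(-73994, 233), Rational(185, 256)) = Rational(-18899359, 59648)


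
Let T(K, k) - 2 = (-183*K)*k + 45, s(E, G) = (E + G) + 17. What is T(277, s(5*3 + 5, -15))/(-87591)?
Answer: 1115155/87591 ≈ 12.731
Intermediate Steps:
s(E, G) = 17 + E + G
T(K, k) = 47 - 183*K*k (T(K, k) = 2 + ((-183*K)*k + 45) = 2 + (-183*K*k + 45) = 2 + (45 - 183*K*k) = 47 - 183*K*k)
T(277, s(5*3 + 5, -15))/(-87591) = (47 - 183*277*(17 + (5*3 + 5) - 15))/(-87591) = (47 - 183*277*(17 + (15 + 5) - 15))*(-1/87591) = (47 - 183*277*(17 + 20 - 15))*(-1/87591) = (47 - 183*277*22)*(-1/87591) = (47 - 1115202)*(-1/87591) = -1115155*(-1/87591) = 1115155/87591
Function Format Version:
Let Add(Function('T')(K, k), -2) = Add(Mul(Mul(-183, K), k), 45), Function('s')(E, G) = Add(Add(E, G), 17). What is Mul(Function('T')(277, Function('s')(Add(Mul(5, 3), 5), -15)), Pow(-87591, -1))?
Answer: Rational(1115155, 87591) ≈ 12.731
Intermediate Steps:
Function('s')(E, G) = Add(17, E, G)
Function('T')(K, k) = Add(47, Mul(-183, K, k)) (Function('T')(K, k) = Add(2, Add(Mul(Mul(-183, K), k), 45)) = Add(2, Add(Mul(-183, K, k), 45)) = Add(2, Add(45, Mul(-183, K, k))) = Add(47, Mul(-183, K, k)))
Mul(Function('T')(277, Function('s')(Add(Mul(5, 3), 5), -15)), Pow(-87591, -1)) = Mul(Add(47, Mul(-183, 277, Add(17, Add(Mul(5, 3), 5), -15))), Pow(-87591, -1)) = Mul(Add(47, Mul(-183, 277, Add(17, Add(15, 5), -15))), Rational(-1, 87591)) = Mul(Add(47, Mul(-183, 277, Add(17, 20, -15))), Rational(-1, 87591)) = Mul(Add(47, Mul(-183, 277, 22)), Rational(-1, 87591)) = Mul(Add(47, -1115202), Rational(-1, 87591)) = Mul(-1115155, Rational(-1, 87591)) = Rational(1115155, 87591)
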